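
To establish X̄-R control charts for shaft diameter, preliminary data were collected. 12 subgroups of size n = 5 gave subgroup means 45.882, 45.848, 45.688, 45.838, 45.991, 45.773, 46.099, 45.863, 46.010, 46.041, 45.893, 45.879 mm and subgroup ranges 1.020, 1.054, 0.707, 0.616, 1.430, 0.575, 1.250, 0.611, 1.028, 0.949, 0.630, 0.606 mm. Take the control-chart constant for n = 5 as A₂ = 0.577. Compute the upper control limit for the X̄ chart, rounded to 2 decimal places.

X̄̄ = (45.882 + 45.848 + 45.688 + 45.838 + 45.991 + 45.773 + 46.099 + 45.863 + 46.010 + 46.041 + 45.893 + 45.879) / 12 = 550.8050 / 12 = 45.9004
R̄ = (1.020 + 1.054 + 0.707 + 0.616 + 1.430 + 0.575 + 1.250 + 0.611 + 1.028 + 0.949 + 0.630 + 0.606) / 12 = 10.4760 / 12 = 0.8730
UCL = X̄̄ + A₂·R̄ = 45.9004 + 0.577 × 0.8730 = 46.4041

46.40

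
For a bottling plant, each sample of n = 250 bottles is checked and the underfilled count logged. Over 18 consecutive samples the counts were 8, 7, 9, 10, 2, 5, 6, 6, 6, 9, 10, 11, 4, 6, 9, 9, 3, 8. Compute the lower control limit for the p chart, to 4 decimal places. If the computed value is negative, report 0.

p̄ = Σdᵢ / (k·n) = 128 / (18 × 250) = 0.02844
LCL = p̄ − 3·√(p̄(1−p̄)/n) = 0.02844 − 3 × 0.01051 = -0.00310 → 0 (negative, so LCL = 0)

0.0000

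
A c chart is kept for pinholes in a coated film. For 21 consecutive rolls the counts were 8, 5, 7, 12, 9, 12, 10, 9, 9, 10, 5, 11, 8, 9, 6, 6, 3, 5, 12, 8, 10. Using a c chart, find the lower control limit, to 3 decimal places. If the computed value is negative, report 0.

0.000

c̄ = (8 + 5 + 7 + 12 + 9 + 12 + 10 + 9 + 9 + 10 + 5 + 11 + 8 + 9 + 6 + 6 + 3 + 5 + 12 + 8 + 10) / 21 = 174 / 21 = 8.2857
LCL = c̄ − 3√c̄ = 8.2857 − 3 × 2.8785 = -0.3498 → 0 (cannot be negative)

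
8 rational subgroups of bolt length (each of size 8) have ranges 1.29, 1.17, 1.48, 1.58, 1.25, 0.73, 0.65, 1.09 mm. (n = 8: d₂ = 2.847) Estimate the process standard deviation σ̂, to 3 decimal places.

0.406

R̄ = (1.29 + 1.17 + 1.48 + 1.58 + 1.25 + 0.73 + 0.65 + 1.09) / 8 = 1.1550
σ̂ = R̄ / d₂ = 1.1550 / 2.847 = 0.4057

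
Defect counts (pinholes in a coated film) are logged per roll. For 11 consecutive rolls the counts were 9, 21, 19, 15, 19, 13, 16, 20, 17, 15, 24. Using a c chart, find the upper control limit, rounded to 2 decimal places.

29.49

c̄ = (9 + 21 + 19 + 15 + 19 + 13 + 16 + 20 + 17 + 15 + 24) / 11 = 188 / 11 = 17.0909
UCL = c̄ + 3√c̄ = 17.0909 + 3 × √17.0909 = 17.0909 + 3 × 4.1341 = 29.4933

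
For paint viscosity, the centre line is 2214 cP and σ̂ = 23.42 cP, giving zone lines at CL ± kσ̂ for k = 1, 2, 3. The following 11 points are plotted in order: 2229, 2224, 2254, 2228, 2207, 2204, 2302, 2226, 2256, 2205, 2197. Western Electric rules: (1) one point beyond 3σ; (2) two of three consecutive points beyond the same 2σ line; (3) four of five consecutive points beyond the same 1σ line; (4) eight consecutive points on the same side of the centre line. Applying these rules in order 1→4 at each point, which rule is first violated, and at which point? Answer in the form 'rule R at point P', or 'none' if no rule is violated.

Zone of each point (C = within 1σ̂, B = 1σ̂–2σ̂, A = 2σ̂–3σ̂, * = beyond 3σ̂; sign = side of CL): 1:+C, 2:+C, 3:+B, 4:+C, 5:-C, 6:-C, 7:+*, 8:+C, 9:+B, 10:-C, 11:-C
Rule 1 (one point beyond the 3σ limits) is satisfied at point 7.

rule 1 at point 7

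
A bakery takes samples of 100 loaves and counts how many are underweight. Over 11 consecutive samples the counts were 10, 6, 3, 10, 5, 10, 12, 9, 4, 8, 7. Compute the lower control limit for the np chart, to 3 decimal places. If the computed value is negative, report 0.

p̄ = Σdᵢ / (k·n) = 84 / (11 × 100) = 0.07636
LCL = np̄ − 3·√(np̄(1−p̄)) = 7.6364 − 3 × 2.6558 = -0.3310 → 0 (negative, so LCL = 0)

0.000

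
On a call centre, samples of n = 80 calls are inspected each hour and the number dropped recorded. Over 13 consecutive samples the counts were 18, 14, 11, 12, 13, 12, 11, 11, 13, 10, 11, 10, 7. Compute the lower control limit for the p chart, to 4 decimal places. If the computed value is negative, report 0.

p̄ = Σdᵢ / (k·n) = 153 / (13 × 80) = 0.14712
LCL = p̄ − 3·√(p̄(1−p̄)/n) = 0.14712 − 3 × 0.03960 = 0.02831

0.0283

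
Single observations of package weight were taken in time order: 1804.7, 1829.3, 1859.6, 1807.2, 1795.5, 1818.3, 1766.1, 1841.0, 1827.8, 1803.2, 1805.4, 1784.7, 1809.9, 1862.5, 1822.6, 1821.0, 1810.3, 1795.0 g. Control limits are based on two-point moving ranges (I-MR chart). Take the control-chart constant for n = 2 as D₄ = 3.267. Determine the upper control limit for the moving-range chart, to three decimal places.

91.265

Moving ranges: 24.6, 30.3, 52.4, 11.7, 22.8, 52.2, 74.9, 13.2, 24.6, 2.2, 20.7, 25.2, 52.6, 39.9, 1.6, 10.7, 15.3; M̄R̄ = 474.9000 / 17 = 27.9353
UCL_MR = D₄·M̄R̄ = 3.267 × 27.9353 = 91.2646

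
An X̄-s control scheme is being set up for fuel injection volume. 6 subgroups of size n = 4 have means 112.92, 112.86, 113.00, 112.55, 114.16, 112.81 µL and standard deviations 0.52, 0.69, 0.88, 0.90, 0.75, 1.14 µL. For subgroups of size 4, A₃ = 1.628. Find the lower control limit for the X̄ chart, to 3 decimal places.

X̄̄ = (112.92 + 112.86 + 113.00 + 112.55 + 114.16 + 112.81) / 6 = 113.0500
s̄ = (0.52 + 0.69 + 0.88 + 0.90 + 0.75 + 1.14) / 6 = 0.8133
LCL = X̄̄ − A₃·s̄ = 113.0500 − 1.628 × 0.8133 = 111.7259

111.726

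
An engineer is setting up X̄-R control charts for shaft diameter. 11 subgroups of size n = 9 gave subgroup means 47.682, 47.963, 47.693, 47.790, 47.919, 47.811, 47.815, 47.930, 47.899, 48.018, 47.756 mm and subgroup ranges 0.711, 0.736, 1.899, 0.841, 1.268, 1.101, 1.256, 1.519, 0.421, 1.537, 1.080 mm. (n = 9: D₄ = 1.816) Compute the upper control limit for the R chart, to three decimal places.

2.042

R̄ = (0.711 + 0.736 + 1.899 + 0.841 + 1.268 + 1.101 + 1.256 + 1.519 + 0.421 + 1.537 + 1.080) / 11 = 12.3690 / 11 = 1.1245
UCL_R = D₄·R̄ = 1.816 × 1.1245 = 2.0420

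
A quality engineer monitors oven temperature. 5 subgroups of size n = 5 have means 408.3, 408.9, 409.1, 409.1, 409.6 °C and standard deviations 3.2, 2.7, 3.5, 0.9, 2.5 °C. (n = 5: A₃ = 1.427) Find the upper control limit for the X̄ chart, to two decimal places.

X̄̄ = (408.3 + 408.9 + 409.1 + 409.1 + 409.6) / 5 = 409.0000
s̄ = (3.2 + 2.7 + 3.5 + 0.9 + 2.5) / 5 = 2.5600
UCL = X̄̄ + A₃·s̄ = 409.0000 + 1.427 × 2.5600 = 412.6531

412.65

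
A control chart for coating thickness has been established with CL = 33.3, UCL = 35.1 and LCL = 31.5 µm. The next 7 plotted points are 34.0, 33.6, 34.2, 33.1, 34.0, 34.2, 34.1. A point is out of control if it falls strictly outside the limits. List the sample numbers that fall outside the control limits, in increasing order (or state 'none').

none

All 7 points lie within [31.5, 35.1].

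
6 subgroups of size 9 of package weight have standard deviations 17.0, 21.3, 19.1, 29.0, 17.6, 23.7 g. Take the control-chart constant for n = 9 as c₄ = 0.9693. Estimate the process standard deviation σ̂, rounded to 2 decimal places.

21.96

s̄ = (17.0 + 21.3 + 19.1 + 29.0 + 17.6 + 23.7) / 6 = 21.2833
σ̂ = s̄ / c₄ = 21.2833 / 0.9693 = 21.9574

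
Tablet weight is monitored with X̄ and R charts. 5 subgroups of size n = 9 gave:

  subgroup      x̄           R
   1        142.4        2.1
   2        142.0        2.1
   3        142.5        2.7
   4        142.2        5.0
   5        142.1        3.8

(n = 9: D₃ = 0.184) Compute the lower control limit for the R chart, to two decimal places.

0.58

R̄ = (2.1 + 2.1 + 2.7 + 5.0 + 3.8) / 5 = 15.7000 / 5 = 3.1400
LCL_R = D₃·R̄ = 0.184 × 3.1400 = 0.5778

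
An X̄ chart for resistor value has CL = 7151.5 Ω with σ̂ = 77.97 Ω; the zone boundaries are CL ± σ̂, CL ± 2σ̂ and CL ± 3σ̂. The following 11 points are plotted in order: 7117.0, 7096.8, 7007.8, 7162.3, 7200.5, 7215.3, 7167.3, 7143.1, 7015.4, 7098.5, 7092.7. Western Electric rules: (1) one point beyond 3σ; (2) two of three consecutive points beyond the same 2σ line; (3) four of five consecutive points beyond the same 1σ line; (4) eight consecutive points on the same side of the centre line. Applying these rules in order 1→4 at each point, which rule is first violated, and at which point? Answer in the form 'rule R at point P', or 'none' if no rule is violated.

Zone of each point (C = within 1σ̂, B = 1σ̂–2σ̂, A = 2σ̂–3σ̂, * = beyond 3σ̂; sign = side of CL): 1:-C, 2:-C, 3:-B, 4:+C, 5:+C, 6:+C, 7:+C, 8:-C, 9:-B, 10:-C, 11:-C
No rule fires across all 11 points.

none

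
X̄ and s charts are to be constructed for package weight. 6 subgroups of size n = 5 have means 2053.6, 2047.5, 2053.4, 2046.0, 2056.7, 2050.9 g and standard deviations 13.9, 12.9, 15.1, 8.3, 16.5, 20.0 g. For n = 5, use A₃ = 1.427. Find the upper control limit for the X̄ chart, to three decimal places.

2071.970

X̄̄ = (2053.6 + 2047.5 + 2053.4 + 2046.0 + 2056.7 + 2050.9) / 6 = 2051.3500
s̄ = (13.9 + 12.9 + 15.1 + 8.3 + 16.5 + 20.0) / 6 = 14.4500
UCL = X̄̄ + A₃·s̄ = 2051.3500 + 1.427 × 14.4500 = 2071.9702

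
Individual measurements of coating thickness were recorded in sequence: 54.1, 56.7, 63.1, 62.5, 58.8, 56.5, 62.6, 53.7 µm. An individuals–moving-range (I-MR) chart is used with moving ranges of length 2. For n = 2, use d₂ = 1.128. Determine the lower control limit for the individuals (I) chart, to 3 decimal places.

46.874

X̄ = (54.1 + 56.7 + 63.1 + 62.5 + 58.8 + 56.5 + 62.6 + 53.7) / 8 = 58.5000
Moving ranges: 2.6, 6.4, 0.6, 3.7, 2.3, 6.1, 8.9; M̄R̄ = 30.6000 / 7 = 4.3714
LCL = X̄ − 3·M̄R̄/d₂ = 58.5000 − 3 × 4.3714 / 1.128 = 46.8739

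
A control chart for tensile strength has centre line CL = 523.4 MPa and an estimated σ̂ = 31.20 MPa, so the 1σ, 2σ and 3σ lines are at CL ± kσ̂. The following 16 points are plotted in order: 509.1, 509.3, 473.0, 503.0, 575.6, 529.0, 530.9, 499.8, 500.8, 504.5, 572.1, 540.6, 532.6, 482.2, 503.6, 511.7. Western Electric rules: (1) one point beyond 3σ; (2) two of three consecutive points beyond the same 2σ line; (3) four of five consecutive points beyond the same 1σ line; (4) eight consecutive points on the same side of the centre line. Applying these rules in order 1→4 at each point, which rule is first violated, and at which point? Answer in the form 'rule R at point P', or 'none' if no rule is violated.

Zone of each point (C = within 1σ̂, B = 1σ̂–2σ̂, A = 2σ̂–3σ̂, * = beyond 3σ̂; sign = side of CL): 1:-C, 2:-C, 3:-B, 4:-C, 5:+B, 6:+C, 7:+C, 8:-C, 9:-C, 10:-C, 11:+B, 12:+C, 13:+C, 14:-B, 15:-C, 16:-C
No rule fires across all 16 points.

none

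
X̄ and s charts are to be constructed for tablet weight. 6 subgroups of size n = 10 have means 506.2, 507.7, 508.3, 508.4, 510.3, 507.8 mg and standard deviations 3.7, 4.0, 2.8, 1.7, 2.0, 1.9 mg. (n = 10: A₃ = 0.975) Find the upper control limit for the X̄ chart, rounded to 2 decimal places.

510.73

X̄̄ = (506.2 + 507.7 + 508.3 + 508.4 + 510.3 + 507.8) / 6 = 508.1167
s̄ = (3.7 + 4.0 + 2.8 + 1.7 + 2.0 + 1.9) / 6 = 2.6833
UCL = X̄̄ + A₃·s̄ = 508.1167 + 0.975 × 2.6833 = 510.7329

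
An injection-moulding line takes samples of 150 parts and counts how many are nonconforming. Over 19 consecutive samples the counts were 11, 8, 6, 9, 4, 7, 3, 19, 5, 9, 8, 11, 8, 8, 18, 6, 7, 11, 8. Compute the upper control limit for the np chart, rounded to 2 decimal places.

p̄ = Σdᵢ / (k·n) = 166 / (19 × 150) = 0.05825
UCL = np̄ + 3·√(np̄(1−p̄)) = 8.7368 + 3 × √(8.7368×0.94175) = 8.7368 + 3 × 2.8684 = 17.3422

17.34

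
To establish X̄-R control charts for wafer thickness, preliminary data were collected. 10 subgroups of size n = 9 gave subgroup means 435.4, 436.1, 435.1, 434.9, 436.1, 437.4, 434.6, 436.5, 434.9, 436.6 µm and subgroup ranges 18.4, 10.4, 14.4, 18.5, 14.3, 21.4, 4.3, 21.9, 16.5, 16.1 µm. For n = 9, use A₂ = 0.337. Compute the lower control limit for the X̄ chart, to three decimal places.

430.496

X̄̄ = (435.4 + 436.1 + 435.1 + 434.9 + 436.1 + 437.4 + 434.6 + 436.5 + 434.9 + 436.6) / 10 = 4357.6000 / 10 = 435.7600
R̄ = (18.4 + 10.4 + 14.4 + 18.5 + 14.3 + 21.4 + 4.3 + 21.9 + 16.5 + 16.1) / 10 = 156.2000 / 10 = 15.6200
LCL = X̄̄ − A₂·R̄ = 435.7600 − 0.337 × 15.6200 = 430.4961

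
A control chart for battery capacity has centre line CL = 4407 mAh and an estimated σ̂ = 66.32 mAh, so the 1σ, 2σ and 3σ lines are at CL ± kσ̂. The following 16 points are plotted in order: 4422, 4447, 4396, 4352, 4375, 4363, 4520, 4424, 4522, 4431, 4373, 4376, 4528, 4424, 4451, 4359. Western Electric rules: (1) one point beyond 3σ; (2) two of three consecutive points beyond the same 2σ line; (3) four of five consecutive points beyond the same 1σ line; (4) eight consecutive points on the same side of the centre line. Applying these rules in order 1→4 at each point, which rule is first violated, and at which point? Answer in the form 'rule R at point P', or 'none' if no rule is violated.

Zone of each point (C = within 1σ̂, B = 1σ̂–2σ̂, A = 2σ̂–3σ̂, * = beyond 3σ̂; sign = side of CL): 1:+C, 2:+C, 3:-C, 4:-C, 5:-C, 6:-C, 7:+B, 8:+C, 9:+B, 10:+C, 11:-C, 12:-C, 13:+B, 14:+C, 15:+C, 16:-C
No rule fires across all 16 points.

none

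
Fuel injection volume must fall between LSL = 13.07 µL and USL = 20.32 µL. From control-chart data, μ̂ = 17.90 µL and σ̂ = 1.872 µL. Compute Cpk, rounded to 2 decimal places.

Cpu = (USL − μ̂) / (3σ̂) = (20.32 − 17.90) / (3 × 1.872) = 0.4309; Cpl = (μ̂ − LSL) / (3σ̂) = (17.90 − 13.07) / (3 × 1.872) = 0.8600; Cpk = min(Cpu, Cpl) = 0.4309

0.43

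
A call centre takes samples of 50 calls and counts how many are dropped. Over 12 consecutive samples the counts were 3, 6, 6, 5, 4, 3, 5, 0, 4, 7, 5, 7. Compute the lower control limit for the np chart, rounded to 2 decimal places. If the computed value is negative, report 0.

p̄ = Σdᵢ / (k·n) = 55 / (12 × 50) = 0.09167
LCL = np̄ − 3·√(np̄(1−p̄)) = 4.5833 − 3 × 2.0404 = -1.5378 → 0 (negative, so LCL = 0)

0.00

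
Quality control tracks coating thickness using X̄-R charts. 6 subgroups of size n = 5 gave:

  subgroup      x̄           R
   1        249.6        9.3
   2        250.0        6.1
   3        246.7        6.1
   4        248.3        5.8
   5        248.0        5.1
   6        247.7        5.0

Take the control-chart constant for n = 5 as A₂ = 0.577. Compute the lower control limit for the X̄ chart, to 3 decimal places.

X̄̄ = (249.6 + 250.0 + 246.7 + 248.3 + 248.0 + 247.7) / 6 = 1490.3000 / 6 = 248.3833
R̄ = (9.3 + 6.1 + 6.1 + 5.8 + 5.1 + 5.0) / 6 = 37.4000 / 6 = 6.2333
LCL = X̄̄ − A₂·R̄ = 248.3833 − 0.577 × 6.2333 = 244.7867

244.787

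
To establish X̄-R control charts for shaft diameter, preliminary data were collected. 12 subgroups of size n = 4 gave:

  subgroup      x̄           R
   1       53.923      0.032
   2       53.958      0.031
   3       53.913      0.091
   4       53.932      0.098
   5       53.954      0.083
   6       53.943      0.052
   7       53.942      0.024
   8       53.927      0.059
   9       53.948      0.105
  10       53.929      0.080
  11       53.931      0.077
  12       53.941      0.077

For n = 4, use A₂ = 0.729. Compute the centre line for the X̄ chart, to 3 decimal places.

X̄̄ = (53.923 + 53.958 + 53.913 + 53.932 + 53.954 + 53.943 + 53.942 + 53.927 + 53.948 + 53.929 + 53.931 + 53.941) / 12 = 647.2410 / 12 = 53.9367
CL = X̄̄ = 53.9367

53.937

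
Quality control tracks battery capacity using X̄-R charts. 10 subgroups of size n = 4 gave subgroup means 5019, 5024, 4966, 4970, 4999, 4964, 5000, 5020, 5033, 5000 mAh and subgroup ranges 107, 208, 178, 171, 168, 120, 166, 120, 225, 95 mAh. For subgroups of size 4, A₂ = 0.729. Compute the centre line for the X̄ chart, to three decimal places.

4999.500

X̄̄ = (5019 + 5024 + 4966 + 4970 + 4999 + 4964 + 5000 + 5020 + 5033 + 5000) / 10 = 49995.0000 / 10 = 4999.5000
CL = X̄̄ = 4999.5000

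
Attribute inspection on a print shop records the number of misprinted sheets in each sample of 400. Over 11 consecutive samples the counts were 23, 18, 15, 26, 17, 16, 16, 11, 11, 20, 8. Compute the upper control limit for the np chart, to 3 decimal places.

p̄ = Σdᵢ / (k·n) = 181 / (11 × 400) = 0.04114
UCL = np̄ + 3·√(np̄(1−p̄)) = 16.4545 + 3 × √(16.4545×0.95886) = 16.4545 + 3 × 3.9721 = 28.3709

28.371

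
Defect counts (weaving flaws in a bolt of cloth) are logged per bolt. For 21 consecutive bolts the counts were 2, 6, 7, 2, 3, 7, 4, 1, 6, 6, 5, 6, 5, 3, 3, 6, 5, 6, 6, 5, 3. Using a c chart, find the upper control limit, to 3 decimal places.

11.067

c̄ = (2 + 6 + 7 + 2 + 3 + 7 + 4 + 1 + 6 + 6 + 5 + 6 + 5 + 3 + 3 + 6 + 5 + 6 + 6 + 5 + 3) / 21 = 97 / 21 = 4.6190
UCL = c̄ + 3√c̄ = 4.6190 + 3 × √4.6190 = 4.6190 + 3 × 2.1492 = 11.0666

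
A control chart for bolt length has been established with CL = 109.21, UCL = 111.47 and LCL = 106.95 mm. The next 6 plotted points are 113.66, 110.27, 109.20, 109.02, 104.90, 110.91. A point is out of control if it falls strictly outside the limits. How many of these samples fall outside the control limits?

2

Compare each point to [106.95, 111.47]: sample 1 = 113.66 > UCL; sample 5 = 104.90 < LCL.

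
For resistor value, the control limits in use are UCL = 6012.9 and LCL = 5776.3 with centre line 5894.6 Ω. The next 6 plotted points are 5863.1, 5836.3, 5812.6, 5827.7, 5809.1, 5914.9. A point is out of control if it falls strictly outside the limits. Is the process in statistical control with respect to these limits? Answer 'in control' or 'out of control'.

All 6 points lie within [5776.3, 6012.9].

in control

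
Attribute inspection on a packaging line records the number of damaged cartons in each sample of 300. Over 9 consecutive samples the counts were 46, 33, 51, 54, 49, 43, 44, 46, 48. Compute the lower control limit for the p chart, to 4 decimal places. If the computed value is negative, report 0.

0.0909

p̄ = Σdᵢ / (k·n) = 414 / (9 × 300) = 0.15333
LCL = p̄ − 3·√(p̄(1−p̄)/n) = 0.15333 − 3 × 0.02080 = 0.09093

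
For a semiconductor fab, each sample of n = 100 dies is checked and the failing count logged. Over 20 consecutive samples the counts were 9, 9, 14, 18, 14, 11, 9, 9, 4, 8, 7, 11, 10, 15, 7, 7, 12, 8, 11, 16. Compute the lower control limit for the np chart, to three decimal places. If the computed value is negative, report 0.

1.273

p̄ = Σdᵢ / (k·n) = 209 / (20 × 100) = 0.10450
LCL = np̄ − 3·√(np̄(1−p̄)) = 10.4500 − 3 × 3.0591 = 1.2728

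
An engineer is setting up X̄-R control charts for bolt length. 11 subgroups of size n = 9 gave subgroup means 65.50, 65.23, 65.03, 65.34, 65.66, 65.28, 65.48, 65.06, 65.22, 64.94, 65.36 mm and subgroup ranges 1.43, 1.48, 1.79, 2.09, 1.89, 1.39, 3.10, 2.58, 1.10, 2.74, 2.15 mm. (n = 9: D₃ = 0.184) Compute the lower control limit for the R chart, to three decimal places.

R̄ = (1.43 + 1.48 + 1.79 + 2.09 + 1.89 + 1.39 + 3.10 + 2.58 + 1.10 + 2.74 + 2.15) / 11 = 21.7400 / 11 = 1.9764
LCL_R = D₃·R̄ = 0.184 × 1.9764 = 0.3637

0.364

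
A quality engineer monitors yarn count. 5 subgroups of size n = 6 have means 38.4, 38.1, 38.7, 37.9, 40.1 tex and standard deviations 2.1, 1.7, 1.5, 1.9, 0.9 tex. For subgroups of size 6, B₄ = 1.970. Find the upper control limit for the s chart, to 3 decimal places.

3.191

s̄ = (2.1 + 1.7 + 1.5 + 1.9 + 0.9) / 5 = 1.6200
UCL_s = B₄·s̄ = 1.970 × 1.6200 = 3.1914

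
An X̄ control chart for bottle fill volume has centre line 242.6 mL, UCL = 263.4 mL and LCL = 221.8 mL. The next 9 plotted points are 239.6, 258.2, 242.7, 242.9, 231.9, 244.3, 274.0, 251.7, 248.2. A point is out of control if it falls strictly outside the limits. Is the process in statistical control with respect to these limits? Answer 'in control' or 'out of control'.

out of control

Compare each point to [221.8, 263.4]: sample 7 = 274.0 > UCL.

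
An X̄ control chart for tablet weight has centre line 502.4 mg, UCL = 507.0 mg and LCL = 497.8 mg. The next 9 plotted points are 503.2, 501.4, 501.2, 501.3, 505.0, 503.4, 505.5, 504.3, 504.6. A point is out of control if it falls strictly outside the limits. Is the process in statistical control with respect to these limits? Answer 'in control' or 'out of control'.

in control

All 9 points lie within [497.8, 507.0].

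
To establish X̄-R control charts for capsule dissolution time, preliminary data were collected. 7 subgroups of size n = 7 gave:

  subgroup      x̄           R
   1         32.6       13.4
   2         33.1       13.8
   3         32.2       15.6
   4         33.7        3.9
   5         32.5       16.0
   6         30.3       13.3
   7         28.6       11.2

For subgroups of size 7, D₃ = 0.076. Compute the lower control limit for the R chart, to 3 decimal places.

R̄ = (13.4 + 13.8 + 15.6 + 3.9 + 16.0 + 13.3 + 11.2) / 7 = 87.2000 / 7 = 12.4571
LCL_R = D₃·R̄ = 0.076 × 12.4571 = 0.9467

0.947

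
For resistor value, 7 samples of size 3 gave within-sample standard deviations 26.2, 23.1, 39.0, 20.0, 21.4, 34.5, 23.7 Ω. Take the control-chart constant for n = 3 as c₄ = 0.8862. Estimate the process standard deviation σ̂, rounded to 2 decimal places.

30.29

s̄ = (26.2 + 23.1 + 39.0 + 20.0 + 21.4 + 34.5 + 23.7) / 7 = 26.8429
σ̂ = s̄ / c₄ = 26.8429 / 0.8862 = 30.2898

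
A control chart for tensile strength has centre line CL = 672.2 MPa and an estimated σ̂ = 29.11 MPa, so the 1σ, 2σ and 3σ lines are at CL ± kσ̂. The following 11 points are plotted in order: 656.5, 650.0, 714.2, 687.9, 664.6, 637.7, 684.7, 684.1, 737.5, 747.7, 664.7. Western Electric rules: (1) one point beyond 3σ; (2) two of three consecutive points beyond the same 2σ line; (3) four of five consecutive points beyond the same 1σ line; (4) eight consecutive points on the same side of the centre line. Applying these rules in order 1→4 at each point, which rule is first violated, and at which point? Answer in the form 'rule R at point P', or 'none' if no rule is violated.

Zone of each point (C = within 1σ̂, B = 1σ̂–2σ̂, A = 2σ̂–3σ̂, * = beyond 3σ̂; sign = side of CL): 1:-C, 2:-C, 3:+B, 4:+C, 5:-C, 6:-B, 7:+C, 8:+C, 9:+A, 10:+A, 11:-C
Rule 2 (two of three consecutive points beyond the same 2σ limit) is satisfied at point 10.

rule 2 at point 10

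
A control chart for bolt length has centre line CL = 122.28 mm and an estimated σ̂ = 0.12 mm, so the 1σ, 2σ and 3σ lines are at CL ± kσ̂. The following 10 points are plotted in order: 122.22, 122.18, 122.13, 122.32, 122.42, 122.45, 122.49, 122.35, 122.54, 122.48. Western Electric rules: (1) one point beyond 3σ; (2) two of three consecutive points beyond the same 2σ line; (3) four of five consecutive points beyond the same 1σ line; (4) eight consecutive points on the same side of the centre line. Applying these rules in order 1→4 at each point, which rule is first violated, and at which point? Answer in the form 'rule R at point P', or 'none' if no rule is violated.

rule 3 at point 9

Zone of each point (C = within 1σ̂, B = 1σ̂–2σ̂, A = 2σ̂–3σ̂, * = beyond 3σ̂; sign = side of CL): 1:-C, 2:-C, 3:-B, 4:+C, 5:+B, 6:+B, 7:+B, 8:+C, 9:+A, 10:+B
Rule 3 (four of five consecutive points beyond the same 1σ limit) is satisfied at point 9.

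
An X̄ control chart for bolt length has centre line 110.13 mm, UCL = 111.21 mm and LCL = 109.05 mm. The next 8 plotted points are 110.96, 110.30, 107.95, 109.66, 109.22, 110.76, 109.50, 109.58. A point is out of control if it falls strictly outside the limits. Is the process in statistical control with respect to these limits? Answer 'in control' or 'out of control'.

Compare each point to [109.05, 111.21]: sample 3 = 107.95 < LCL.

out of control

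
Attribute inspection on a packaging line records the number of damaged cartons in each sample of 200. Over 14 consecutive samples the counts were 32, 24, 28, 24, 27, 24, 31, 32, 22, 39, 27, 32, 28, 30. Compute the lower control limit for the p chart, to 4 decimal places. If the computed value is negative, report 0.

p̄ = Σdᵢ / (k·n) = 400 / (14 × 200) = 0.14286
LCL = p̄ − 3·√(p̄(1−p̄)/n) = 0.14286 − 3 × 0.02474 = 0.06863

0.0686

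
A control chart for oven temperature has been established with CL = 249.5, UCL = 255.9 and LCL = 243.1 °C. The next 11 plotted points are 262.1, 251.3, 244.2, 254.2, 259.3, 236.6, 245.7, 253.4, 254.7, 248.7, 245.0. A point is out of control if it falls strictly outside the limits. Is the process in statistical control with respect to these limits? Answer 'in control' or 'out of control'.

out of control

Compare each point to [243.1, 255.9]: sample 1 = 262.1 > UCL; sample 5 = 259.3 > UCL; sample 6 = 236.6 < LCL.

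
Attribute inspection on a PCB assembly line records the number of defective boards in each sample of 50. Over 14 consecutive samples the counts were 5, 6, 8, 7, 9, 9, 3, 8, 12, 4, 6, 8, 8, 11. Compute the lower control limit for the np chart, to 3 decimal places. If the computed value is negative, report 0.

0.000

p̄ = Σdᵢ / (k·n) = 104 / (14 × 50) = 0.14857
LCL = np̄ − 3·√(np̄(1−p̄)) = 7.4286 − 3 × 2.5149 = -0.1162 → 0 (negative, so LCL = 0)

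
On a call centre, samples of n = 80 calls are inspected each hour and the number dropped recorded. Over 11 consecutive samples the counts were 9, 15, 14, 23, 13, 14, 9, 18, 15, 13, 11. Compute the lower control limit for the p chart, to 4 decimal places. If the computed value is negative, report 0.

p̄ = Σdᵢ / (k·n) = 154 / (11 × 80) = 0.17500
LCL = p̄ − 3·√(p̄(1−p̄)/n) = 0.17500 − 3 × 0.04248 = 0.04756

0.0476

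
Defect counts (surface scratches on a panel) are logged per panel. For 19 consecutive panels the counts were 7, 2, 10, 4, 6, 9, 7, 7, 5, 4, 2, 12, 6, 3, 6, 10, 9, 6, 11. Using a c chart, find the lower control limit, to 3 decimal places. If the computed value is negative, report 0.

0.000

c̄ = (7 + 2 + 10 + 4 + 6 + 9 + 7 + 7 + 5 + 4 + 2 + 12 + 6 + 3 + 6 + 10 + 9 + 6 + 11) / 19 = 126 / 19 = 6.6316
LCL = c̄ − 3√c̄ = 6.6316 − 3 × 2.5752 = -1.0940 → 0 (cannot be negative)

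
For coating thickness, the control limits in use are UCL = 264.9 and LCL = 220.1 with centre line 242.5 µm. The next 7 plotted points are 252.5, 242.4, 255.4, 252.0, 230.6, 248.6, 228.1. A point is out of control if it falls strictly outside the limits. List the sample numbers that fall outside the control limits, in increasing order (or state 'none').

none

All 7 points lie within [220.1, 264.9].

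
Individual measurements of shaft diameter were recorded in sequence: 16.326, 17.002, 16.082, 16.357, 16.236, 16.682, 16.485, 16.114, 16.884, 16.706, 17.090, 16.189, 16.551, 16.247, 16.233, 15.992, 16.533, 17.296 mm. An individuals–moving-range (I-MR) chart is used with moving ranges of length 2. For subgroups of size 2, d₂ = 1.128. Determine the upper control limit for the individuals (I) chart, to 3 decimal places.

X̄ = (16.326 + 17.002 + 16.082 + 16.357 + 16.236 + 16.682 + 16.485 + 16.114 + 16.884 + 16.706 + 17.090 + 16.189 + 16.551 + 16.247 + 16.233 + 15.992 + 16.533 + 17.296) / 18 = 16.5003
Moving ranges: 0.676, 0.920, 0.275, 0.121, 0.446, 0.197, 0.371, 0.770, 0.178, 0.384, 0.901, 0.362, 0.304, 0.014, 0.241, 0.541, 0.763; M̄R̄ = 7.4640 / 17 = 0.4391
UCL = X̄ + 3·M̄R̄/d₂ = 16.5003 + 3 × 0.4391 / 1.128 = 17.6680

17.668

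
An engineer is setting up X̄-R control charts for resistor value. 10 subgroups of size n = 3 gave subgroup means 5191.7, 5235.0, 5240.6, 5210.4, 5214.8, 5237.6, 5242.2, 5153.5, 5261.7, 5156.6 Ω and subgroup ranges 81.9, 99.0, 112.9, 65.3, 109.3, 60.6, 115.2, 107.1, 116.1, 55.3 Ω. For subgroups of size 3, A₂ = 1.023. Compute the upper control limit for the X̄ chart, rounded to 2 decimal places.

X̄̄ = (5191.7 + 5235.0 + 5240.6 + 5210.4 + 5214.8 + 5237.6 + 5242.2 + 5153.5 + 5261.7 + 5156.6) / 10 = 52144.1000 / 10 = 5214.4100
R̄ = (81.9 + 99.0 + 112.9 + 65.3 + 109.3 + 60.6 + 115.2 + 107.1 + 116.1 + 55.3) / 10 = 922.7000 / 10 = 92.2700
UCL = X̄̄ + A₂·R̄ = 5214.4100 + 1.023 × 92.2700 = 5308.8022

5308.80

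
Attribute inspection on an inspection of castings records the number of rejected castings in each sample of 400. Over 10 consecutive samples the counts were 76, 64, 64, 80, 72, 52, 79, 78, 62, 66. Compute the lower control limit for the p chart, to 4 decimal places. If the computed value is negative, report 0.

p̄ = Σdᵢ / (k·n) = 693 / (10 × 400) = 0.17325
LCL = p̄ − 3·√(p̄(1−p̄)/n) = 0.17325 − 3 × 0.01892 = 0.11648

0.1165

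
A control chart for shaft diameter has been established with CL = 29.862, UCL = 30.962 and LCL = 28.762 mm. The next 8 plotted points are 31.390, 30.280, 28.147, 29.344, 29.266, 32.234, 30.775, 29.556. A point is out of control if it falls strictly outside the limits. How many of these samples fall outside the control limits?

3

Compare each point to [28.762, 30.962]: sample 1 = 31.390 > UCL; sample 3 = 28.147 < LCL; sample 6 = 32.234 > UCL.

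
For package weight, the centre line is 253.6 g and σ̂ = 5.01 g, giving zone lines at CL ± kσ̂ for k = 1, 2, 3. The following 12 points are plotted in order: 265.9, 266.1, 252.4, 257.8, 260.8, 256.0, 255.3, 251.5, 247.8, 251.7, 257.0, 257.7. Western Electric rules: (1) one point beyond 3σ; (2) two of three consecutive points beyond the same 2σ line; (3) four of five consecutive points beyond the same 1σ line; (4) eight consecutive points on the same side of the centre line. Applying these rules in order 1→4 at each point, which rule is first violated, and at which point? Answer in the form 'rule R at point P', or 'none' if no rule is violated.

rule 2 at point 2

Zone of each point (C = within 1σ̂, B = 1σ̂–2σ̂, A = 2σ̂–3σ̂, * = beyond 3σ̂; sign = side of CL): 1:+A, 2:+A, 3:-C, 4:+C, 5:+B, 6:+C, 7:+C, 8:-C, 9:-B, 10:-C, 11:+C, 12:+C
Rule 2 (two of three consecutive points beyond the same 2σ limit) is satisfied at point 2.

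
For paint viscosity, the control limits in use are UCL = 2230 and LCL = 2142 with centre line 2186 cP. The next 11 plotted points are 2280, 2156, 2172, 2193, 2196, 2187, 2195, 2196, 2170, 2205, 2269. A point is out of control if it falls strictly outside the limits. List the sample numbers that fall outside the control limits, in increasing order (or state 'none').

1, 11

Compare each point to [2142, 2230]: sample 1 = 2280 > UCL; sample 11 = 2269 > UCL.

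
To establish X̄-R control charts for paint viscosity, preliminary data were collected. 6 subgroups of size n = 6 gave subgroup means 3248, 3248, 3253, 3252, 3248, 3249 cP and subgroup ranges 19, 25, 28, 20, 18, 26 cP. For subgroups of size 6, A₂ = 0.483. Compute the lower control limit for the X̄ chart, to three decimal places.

X̄̄ = (3248 + 3248 + 3253 + 3252 + 3248 + 3249) / 6 = 19498.0000 / 6 = 3249.6667
R̄ = (19 + 25 + 28 + 20 + 18 + 26) / 6 = 136.0000 / 6 = 22.6667
LCL = X̄̄ − A₂·R̄ = 3249.6667 − 0.483 × 22.6667 = 3238.7187

3238.719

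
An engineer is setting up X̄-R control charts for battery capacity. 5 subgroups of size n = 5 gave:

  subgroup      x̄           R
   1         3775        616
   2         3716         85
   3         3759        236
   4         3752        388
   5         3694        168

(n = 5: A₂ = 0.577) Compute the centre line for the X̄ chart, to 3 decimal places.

X̄̄ = (3775 + 3716 + 3759 + 3752 + 3694) / 5 = 18696.0000 / 5 = 3739.2000
CL = X̄̄ = 3739.2000

3739.200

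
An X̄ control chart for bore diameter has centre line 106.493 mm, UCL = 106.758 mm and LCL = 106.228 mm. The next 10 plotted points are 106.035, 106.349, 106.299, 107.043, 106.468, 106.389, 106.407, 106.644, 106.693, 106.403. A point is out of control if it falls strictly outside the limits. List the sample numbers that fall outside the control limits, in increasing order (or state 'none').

Compare each point to [106.228, 106.758]: sample 1 = 106.035 < LCL; sample 4 = 107.043 > UCL.

1, 4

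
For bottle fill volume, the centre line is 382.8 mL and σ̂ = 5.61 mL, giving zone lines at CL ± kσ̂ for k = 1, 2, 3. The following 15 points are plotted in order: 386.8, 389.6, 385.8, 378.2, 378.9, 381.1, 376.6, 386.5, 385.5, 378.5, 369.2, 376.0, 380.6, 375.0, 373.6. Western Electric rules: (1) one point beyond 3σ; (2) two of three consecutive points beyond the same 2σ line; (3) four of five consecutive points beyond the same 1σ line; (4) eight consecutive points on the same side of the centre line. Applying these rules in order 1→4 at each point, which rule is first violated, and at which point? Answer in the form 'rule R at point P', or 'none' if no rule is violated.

rule 3 at point 15

Zone of each point (C = within 1σ̂, B = 1σ̂–2σ̂, A = 2σ̂–3σ̂, * = beyond 3σ̂; sign = side of CL): 1:+C, 2:+B, 3:+C, 4:-C, 5:-C, 6:-C, 7:-B, 8:+C, 9:+C, 10:-C, 11:-A, 12:-B, 13:-C, 14:-B, 15:-B
Rule 3 (four of five consecutive points beyond the same 1σ limit) is satisfied at point 15.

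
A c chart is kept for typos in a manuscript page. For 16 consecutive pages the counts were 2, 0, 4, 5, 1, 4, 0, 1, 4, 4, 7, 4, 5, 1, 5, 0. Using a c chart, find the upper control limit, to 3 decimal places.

c̄ = (2 + 0 + 4 + 5 + 1 + 4 + 0 + 1 + 4 + 4 + 7 + 4 + 5 + 1 + 5 + 0) / 16 = 47 / 16 = 2.9375
UCL = c̄ + 3√c̄ = 2.9375 + 3 × √2.9375 = 2.9375 + 3 × 1.7139 = 8.0792

8.079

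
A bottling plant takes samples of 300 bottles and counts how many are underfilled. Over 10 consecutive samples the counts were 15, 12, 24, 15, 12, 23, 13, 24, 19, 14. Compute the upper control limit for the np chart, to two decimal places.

p̄ = Σdᵢ / (k·n) = 171 / (10 × 300) = 0.05700
UCL = np̄ + 3·√(np̄(1−p̄)) = 17.1000 + 3 × √(17.1000×0.94300) = 17.1000 + 3 × 4.0156 = 29.1469

29.15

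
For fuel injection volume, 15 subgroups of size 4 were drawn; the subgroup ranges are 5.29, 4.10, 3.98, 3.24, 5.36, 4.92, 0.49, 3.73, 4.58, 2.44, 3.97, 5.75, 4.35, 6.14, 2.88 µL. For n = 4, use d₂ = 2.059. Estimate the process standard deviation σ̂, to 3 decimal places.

1.982

R̄ = (5.29 + 4.10 + 3.98 + 3.24 + 5.36 + 4.92 + 0.49 + 3.73 + 4.58 + 2.44 + 3.97 + 5.75 + 4.35 + 6.14 + 2.88) / 15 = 4.0813
σ̂ = R̄ / d₂ = 4.0813 / 2.059 = 1.9822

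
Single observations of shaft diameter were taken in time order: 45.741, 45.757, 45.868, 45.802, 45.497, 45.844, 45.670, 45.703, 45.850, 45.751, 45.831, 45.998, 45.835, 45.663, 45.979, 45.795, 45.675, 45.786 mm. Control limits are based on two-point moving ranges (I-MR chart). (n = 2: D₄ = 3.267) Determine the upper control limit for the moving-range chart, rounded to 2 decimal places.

0.50

Moving ranges: 0.016, 0.111, 0.066, 0.305, 0.347, 0.174, 0.033, 0.147, 0.099, 0.080, 0.167, 0.163, 0.172, 0.316, 0.184, 0.120, 0.111; M̄R̄ = 2.6110 / 17 = 0.1536
UCL_MR = D₄·M̄R̄ = 3.267 × 0.1536 = 0.5018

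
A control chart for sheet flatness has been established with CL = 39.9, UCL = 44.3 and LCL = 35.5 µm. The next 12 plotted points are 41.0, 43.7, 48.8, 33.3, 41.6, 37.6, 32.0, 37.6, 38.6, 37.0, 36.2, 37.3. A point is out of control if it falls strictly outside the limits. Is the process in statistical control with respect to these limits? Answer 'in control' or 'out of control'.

Compare each point to [35.5, 44.3]: sample 3 = 48.8 > UCL; sample 4 = 33.3 < LCL; sample 7 = 32.0 < LCL.

out of control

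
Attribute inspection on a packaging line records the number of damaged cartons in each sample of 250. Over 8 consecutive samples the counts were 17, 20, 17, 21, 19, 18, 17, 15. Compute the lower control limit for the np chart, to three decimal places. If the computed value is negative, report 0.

5.739

p̄ = Σdᵢ / (k·n) = 144 / (8 × 250) = 0.07200
LCL = np̄ − 3·√(np̄(1−p̄)) = 18.0000 − 3 × 4.0871 = 5.7388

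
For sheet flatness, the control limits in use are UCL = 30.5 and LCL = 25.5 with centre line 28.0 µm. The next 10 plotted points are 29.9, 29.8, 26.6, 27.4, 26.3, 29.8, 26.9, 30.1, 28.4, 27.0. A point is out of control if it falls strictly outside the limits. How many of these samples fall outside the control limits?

All 10 points lie within [25.5, 30.5].

0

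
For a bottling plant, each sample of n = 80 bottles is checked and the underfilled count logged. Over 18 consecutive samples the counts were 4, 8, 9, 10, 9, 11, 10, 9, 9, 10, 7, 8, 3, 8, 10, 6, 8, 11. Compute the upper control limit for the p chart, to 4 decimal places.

p̄ = Σdᵢ / (k·n) = 150 / (18 × 80) = 0.10417
UCL = p̄ + 3·√(p̄(1−p̄)/n) = 0.10417 + 3 × √(0.10417×0.89583/80) = 0.10417 + 3 × 0.03415 = 0.20663

0.2066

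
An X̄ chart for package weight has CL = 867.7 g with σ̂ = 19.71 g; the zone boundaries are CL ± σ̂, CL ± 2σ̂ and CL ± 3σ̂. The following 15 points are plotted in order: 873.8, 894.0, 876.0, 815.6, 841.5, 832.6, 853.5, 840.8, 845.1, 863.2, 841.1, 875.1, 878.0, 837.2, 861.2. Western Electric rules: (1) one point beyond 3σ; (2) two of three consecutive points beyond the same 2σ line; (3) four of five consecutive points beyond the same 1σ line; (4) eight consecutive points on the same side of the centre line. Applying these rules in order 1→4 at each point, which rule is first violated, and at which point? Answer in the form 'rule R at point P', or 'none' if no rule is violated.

Zone of each point (C = within 1σ̂, B = 1σ̂–2σ̂, A = 2σ̂–3σ̂, * = beyond 3σ̂; sign = side of CL): 1:+C, 2:+B, 3:+C, 4:-A, 5:-B, 6:-B, 7:-C, 8:-B, 9:-B, 10:-C, 11:-B, 12:+C, 13:+C, 14:-B, 15:-C
Rule 3 (four of five consecutive points beyond the same 1σ limit) is satisfied at point 8.

rule 3 at point 8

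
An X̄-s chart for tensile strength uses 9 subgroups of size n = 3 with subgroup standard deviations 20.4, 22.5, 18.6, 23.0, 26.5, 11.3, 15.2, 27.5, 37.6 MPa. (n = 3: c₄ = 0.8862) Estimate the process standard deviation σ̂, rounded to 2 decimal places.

s̄ = (20.4 + 22.5 + 18.6 + 23.0 + 26.5 + 11.3 + 15.2 + 27.5 + 37.6) / 9 = 22.5111
σ̂ = s̄ / c₄ = 22.5111 / 0.8862 = 25.4018

25.40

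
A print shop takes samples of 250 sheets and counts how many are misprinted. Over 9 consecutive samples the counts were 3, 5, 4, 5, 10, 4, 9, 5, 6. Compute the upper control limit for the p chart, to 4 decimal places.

p̄ = Σdᵢ / (k·n) = 51 / (9 × 250) = 0.02267
UCL = p̄ + 3·√(p̄(1−p̄)/n) = 0.02267 + 3 × √(0.02267×0.97733/250) = 0.02267 + 3 × 0.00941 = 0.05091

0.0509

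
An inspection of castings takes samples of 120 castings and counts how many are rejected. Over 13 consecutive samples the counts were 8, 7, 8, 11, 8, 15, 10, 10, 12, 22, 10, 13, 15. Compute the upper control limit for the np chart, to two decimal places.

21.12

p̄ = Σdᵢ / (k·n) = 149 / (13 × 120) = 0.09551
UCL = np̄ + 3·√(np̄(1−p̄)) = 11.4615 + 3 × √(11.4615×0.90449) = 11.4615 + 3 × 3.2198 = 21.1208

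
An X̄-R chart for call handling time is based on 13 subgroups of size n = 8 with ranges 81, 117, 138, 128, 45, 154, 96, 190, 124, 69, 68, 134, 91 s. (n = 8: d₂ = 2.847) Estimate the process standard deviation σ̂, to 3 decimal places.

R̄ = (81 + 117 + 138 + 128 + 45 + 154 + 96 + 190 + 124 + 69 + 68 + 134 + 91) / 13 = 110.3846
σ̂ = R̄ / d₂ = 110.3846 / 2.847 = 38.7723

38.772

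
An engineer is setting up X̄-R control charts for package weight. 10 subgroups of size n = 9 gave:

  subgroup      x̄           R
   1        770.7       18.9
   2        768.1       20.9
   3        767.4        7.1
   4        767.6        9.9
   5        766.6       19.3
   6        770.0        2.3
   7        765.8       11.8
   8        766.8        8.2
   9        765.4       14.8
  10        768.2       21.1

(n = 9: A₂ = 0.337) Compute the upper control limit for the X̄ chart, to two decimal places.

772.19

X̄̄ = (770.7 + 768.1 + 767.4 + 767.6 + 766.6 + 770.0 + 765.8 + 766.8 + 765.4 + 768.2) / 10 = 7676.6000 / 10 = 767.6600
R̄ = (18.9 + 20.9 + 7.1 + 9.9 + 19.3 + 2.3 + 11.8 + 8.2 + 14.8 + 21.1) / 10 = 134.3000 / 10 = 13.4300
UCL = X̄̄ + A₂·R̄ = 767.6600 + 0.337 × 13.4300 = 772.1859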